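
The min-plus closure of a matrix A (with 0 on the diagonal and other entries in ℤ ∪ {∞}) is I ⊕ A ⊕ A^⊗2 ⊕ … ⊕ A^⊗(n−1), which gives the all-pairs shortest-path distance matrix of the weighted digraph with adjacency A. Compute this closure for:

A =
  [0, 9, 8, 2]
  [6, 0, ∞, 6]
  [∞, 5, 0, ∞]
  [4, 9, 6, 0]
Closure =
  [0, 9, 8, 2]
  [6, 0, 12, 6]
  [11, 5, 0, 11]
  [4, 9, 6, 0]

This is the Floyd-Warshall all-pairs shortest-path computation. For each intermediate vertex k = 0, 1, …, 3, update dist[i][j] ← min(dist[i][j], dist[i][k] + dist[k][j]). The final matrix gives, for each (i, j), the minimum total weight of any directed path from i to j (possibly empty when i = j).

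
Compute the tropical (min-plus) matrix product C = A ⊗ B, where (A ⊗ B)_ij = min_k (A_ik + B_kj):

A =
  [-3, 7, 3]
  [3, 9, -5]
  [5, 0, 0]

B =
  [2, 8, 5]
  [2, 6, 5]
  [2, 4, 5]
A ⊗ B =
  [-1, 5, 2]
  [-3, -1, 0]
  [2, 4, 5]

Apply the min-plus product entry-by-entry:
  C[0][0] = min over k of (A[0][0] + B[0][0] = -3 + 2 = -1, A[0][1] + B[1][0] = 7 + 2 = 9, A[0][2] + B[2][0] = 3 + 2 = 5) = -1 (attained at k = 0)
  C[0][1] = min over k of (A[0][0] + B[0][1] = -3 + 8 = 5, A[0][1] + B[1][1] = 7 + 6 = 13, A[0][2] + B[2][1] = 3 + 4 = 7) = 5 (attained at k = 0)
  C[0][2] = min over k of (A[0][0] + B[0][2] = -3 + 5 = 2, A[0][1] + B[1][2] = 7 + 5 = 12, A[0][2] + B[2][2] = 3 + 5 = 8) = 2 (attained at k = 0)
  C[1][0] = min over k of (A[1][0] + B[0][0] = 3 + 2 = 5, A[1][1] + B[1][0] = 9 + 2 = 11, A[1][2] + B[2][0] = -5 + 2 = -3) = -3 (attained at k = 2)
  C[1][1] = min over k of (A[1][0] + B[0][1] = 3 + 8 = 11, A[1][1] + B[1][1] = 9 + 6 = 15, A[1][2] + B[2][1] = -5 + 4 = -1) = -1 (attained at k = 2)
  C[1][2] = min over k of (A[1][0] + B[0][2] = 3 + 5 = 8, A[1][1] + B[1][2] = 9 + 5 = 14, A[1][2] + B[2][2] = -5 + 5 = 0) = 0 (attained at k = 2)
  C[2][0] = min over k of (A[2][0] + B[0][0] = 5 + 2 = 7, A[2][1] + B[1][0] = 0 + 2 = 2, A[2][2] + B[2][0] = 0 + 2 = 2) = 2 (attained at k = 1)
  C[2][1] = min over k of (A[2][0] + B[0][1] = 5 + 8 = 13, A[2][1] + B[1][1] = 0 + 6 = 6, A[2][2] + B[2][1] = 0 + 4 = 4) = 4 (attained at k = 2)
  C[2][2] = min over k of (A[2][0] + B[0][2] = 5 + 5 = 10, A[2][1] + B[1][2] = 0 + 5 = 5, A[2][2] + B[2][2] = 0 + 5 = 5) = 5 (attained at k = 1)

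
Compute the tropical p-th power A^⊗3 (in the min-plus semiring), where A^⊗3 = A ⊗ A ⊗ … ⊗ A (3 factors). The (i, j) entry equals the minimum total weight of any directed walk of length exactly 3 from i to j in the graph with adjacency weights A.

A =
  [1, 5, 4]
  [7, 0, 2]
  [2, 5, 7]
A^⊗3 =
  [3, 5, 6]
  [4, 0, 2]
  [4, 5, 7]

Each entry (A^⊗3)_ij equals the minimum over all length-3 walks i = v_0 → v_1 → … → v_3 = j of Σ_t A[v_t][v_{t+1}]. For example, for (i, j) = (0, 2) we minimise over 9 possible intermediate vertex sequences; the minimum is 6, attained along the walk 0 → 0 → 0 → 2.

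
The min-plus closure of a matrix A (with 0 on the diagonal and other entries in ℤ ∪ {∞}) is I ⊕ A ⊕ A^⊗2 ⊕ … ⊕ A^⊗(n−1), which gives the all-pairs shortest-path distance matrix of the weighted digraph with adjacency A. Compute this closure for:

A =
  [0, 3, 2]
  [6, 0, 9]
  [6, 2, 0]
Closure =
  [0, 3, 2]
  [6, 0, 8]
  [6, 2, 0]

This is the Floyd-Warshall all-pairs shortest-path computation. For each intermediate vertex k = 0, 1, …, 2, update dist[i][j] ← min(dist[i][j], dist[i][k] + dist[k][j]). The final matrix gives, for each (i, j), the minimum total weight of any directed path from i to j (possibly empty when i = j).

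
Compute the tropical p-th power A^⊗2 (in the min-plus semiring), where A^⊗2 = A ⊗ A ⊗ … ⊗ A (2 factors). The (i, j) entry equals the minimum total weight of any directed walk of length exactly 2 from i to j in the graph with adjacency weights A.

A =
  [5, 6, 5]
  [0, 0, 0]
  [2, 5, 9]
A^⊗2 =
  [6, 6, 6]
  [0, 0, 0]
  [5, 5, 5]

Each entry (A^⊗2)_ij equals the minimum over all length-2 walks i = v_0 → v_1 → … → v_2 = j of Σ_t A[v_t][v_{t+1}]. For example, for (i, j) = (0, 2) we minimise over 3 possible intermediate vertex sequences; the minimum is 6, attained along the walk 0 → 1 → 2.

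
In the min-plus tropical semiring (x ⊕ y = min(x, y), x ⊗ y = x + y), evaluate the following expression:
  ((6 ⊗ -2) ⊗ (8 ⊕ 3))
((6 ⊗ -2) ⊗ (8 ⊕ 3)) = 7

Expand innermost to outermost. Recall ⊕ takes the minimum of its arguments and ⊗ takes their sum. Working out the expression ((6 ⊗ -2) ⊗ (8 ⊕ 3)) gives 7.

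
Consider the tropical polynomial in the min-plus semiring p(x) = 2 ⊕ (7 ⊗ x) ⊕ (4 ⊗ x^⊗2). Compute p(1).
p(1) = 2

A tropical monomial a ⊗ x^⊗i evaluates to a + i · x. Evaluating each term at x = 1:
  Term 0 contributes 2 + 0 · 1 = 2
  Term 1 contributes 7 + 1 · 1 = 8
  Term 2 contributes 4 + 2 · 1 = 6
p(1) = ⊕ of these = min[2, 8, 6] = 2.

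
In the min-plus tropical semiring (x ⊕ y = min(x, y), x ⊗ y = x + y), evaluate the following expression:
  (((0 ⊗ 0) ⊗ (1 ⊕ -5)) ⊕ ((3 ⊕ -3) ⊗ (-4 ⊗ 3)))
(((0 ⊗ 0) ⊗ (1 ⊕ -5)) ⊕ ((3 ⊕ -3) ⊗ (-4 ⊗ 3))) = -5

Expand innermost to outermost. Recall ⊕ takes the minimum of its arguments and ⊗ takes their sum. Working out the expression (((0 ⊗ 0) ⊗ (1 ⊕ -5)) ⊕ ((3 ⊕ -3) ⊗ (-4 ⊗ 3))) gives -5.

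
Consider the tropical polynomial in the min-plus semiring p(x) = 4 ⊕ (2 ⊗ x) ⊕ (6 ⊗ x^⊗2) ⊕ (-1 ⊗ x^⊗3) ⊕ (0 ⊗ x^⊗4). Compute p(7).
p(7) = 4

A tropical monomial a ⊗ x^⊗i evaluates to a + i · x. Evaluating each term at x = 7:
  Term 0 contributes 4 + 0 · 7 = 4
  Term 1 contributes 2 + 1 · 7 = 9
  Term 2 contributes 6 + 2 · 7 = 20
  Term 3 contributes -1 + 3 · 7 = 20
  Term 4 contributes 0 + 4 · 7 = 28
p(7) = ⊕ of these = min[4, 9, 20, 20, 28] = 4.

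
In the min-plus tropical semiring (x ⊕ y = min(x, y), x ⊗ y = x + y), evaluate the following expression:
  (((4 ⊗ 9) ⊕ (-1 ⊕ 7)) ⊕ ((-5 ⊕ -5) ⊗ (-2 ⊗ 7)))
(((4 ⊗ 9) ⊕ (-1 ⊕ 7)) ⊕ ((-5 ⊕ -5) ⊗ (-2 ⊗ 7))) = -1

Expand innermost to outermost. Recall ⊕ takes the minimum of its arguments and ⊗ takes their sum. Working out the expression (((4 ⊗ 9) ⊕ (-1 ⊕ 7)) ⊕ ((-5 ⊕ -5) ⊗ (-2 ⊗ 7))) gives -1.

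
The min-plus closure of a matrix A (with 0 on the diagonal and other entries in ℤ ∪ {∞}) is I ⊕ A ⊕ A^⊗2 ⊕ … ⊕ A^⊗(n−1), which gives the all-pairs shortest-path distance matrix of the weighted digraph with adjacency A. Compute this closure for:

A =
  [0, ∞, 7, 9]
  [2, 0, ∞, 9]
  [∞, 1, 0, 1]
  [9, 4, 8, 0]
Closure =
  [0, 8, 7, 8]
  [2, 0, 9, 9]
  [3, 1, 0, 1]
  [6, 4, 8, 0]

This is the Floyd-Warshall all-pairs shortest-path computation. For each intermediate vertex k = 0, 1, …, 3, update dist[i][j] ← min(dist[i][j], dist[i][k] + dist[k][j]). The final matrix gives, for each (i, j), the minimum total weight of any directed path from i to j (possibly empty when i = j).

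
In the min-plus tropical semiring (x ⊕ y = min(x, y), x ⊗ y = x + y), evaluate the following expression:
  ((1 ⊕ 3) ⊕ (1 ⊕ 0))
((1 ⊕ 3) ⊕ (1 ⊕ 0)) = 0

Expand innermost to outermost. Recall ⊕ takes the minimum of its arguments and ⊗ takes their sum. Working out the expression ((1 ⊕ 3) ⊕ (1 ⊕ 0)) gives 0.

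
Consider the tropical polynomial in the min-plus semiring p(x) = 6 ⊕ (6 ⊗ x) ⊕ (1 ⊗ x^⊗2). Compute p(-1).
p(-1) = -1

A tropical monomial a ⊗ x^⊗i evaluates to a + i · x. Evaluating each term at x = -1:
  Term 0 contributes 6 + 0 · -1 = 6
  Term 1 contributes 6 + 1 · -1 = 5
  Term 2 contributes 1 + 2 · -1 = -1
p(-1) = ⊕ of these = min[6, 5, -1] = -1.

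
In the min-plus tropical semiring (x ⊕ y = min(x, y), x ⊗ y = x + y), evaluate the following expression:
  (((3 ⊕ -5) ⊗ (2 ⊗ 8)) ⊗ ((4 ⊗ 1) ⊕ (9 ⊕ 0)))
(((3 ⊕ -5) ⊗ (2 ⊗ 8)) ⊗ ((4 ⊗ 1) ⊕ (9 ⊕ 0))) = 5

Expand innermost to outermost. Recall ⊕ takes the minimum of its arguments and ⊗ takes their sum. Working out the expression (((3 ⊕ -5) ⊗ (2 ⊗ 8)) ⊗ ((4 ⊗ 1) ⊕ (9 ⊕ 0))) gives 5.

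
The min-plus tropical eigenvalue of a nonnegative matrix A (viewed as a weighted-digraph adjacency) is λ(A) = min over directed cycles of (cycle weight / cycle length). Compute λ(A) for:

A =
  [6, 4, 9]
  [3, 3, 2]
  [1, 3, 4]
λ(A) = 7/3

Enumerate directed cycles and compute their means (weight / length). Sample:
  cycle 0 → 0: weight = 6, length = 1, mean = 6/1 ≈ 6.000
  cycle 1 → 1: weight = 3, length = 1, mean = 3/1 ≈ 3.000
  cycle 2 → 2: weight = 4, length = 1, mean = 4/1 ≈ 4.000
  cycle 0 → 1 → 0: weight = 7, length = 2, mean = 7/2 ≈ 3.500
  cycle 0 → 2 → 0: weight = 10, length = 2, mean = 10/2 ≈ 5.000
  cycle 1 → 0 → 1: weight = 7, length = 2, mean = 7/2 ≈ 3.500
Minimum mean = 2.333, attained e.g. along the cycle 0 → 1 → 2 → 0 with weight 7 and length 3. So λ(A) = 7/3 = 7/3.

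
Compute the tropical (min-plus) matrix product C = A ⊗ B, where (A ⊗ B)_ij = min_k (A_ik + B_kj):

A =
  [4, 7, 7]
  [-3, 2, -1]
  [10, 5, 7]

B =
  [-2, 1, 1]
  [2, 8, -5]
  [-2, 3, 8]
A ⊗ B =
  [2, 5, 2]
  [-5, -2, -3]
  [5, 10, 0]

Apply the min-plus product entry-by-entry:
  C[0][0] = min over k of (A[0][0] + B[0][0] = 4 + -2 = 2, A[0][1] + B[1][0] = 7 + 2 = 9, A[0][2] + B[2][0] = 7 + -2 = 5) = 2 (attained at k = 0)
  C[0][1] = min over k of (A[0][0] + B[0][1] = 4 + 1 = 5, A[0][1] + B[1][1] = 7 + 8 = 15, A[0][2] + B[2][1] = 7 + 3 = 10) = 5 (attained at k = 0)
  C[0][2] = min over k of (A[0][0] + B[0][2] = 4 + 1 = 5, A[0][1] + B[1][2] = 7 + -5 = 2, A[0][2] + B[2][2] = 7 + 8 = 15) = 2 (attained at k = 1)
  C[1][0] = min over k of (A[1][0] + B[0][0] = -3 + -2 = -5, A[1][1] + B[1][0] = 2 + 2 = 4, A[1][2] + B[2][0] = -1 + -2 = -3) = -5 (attained at k = 0)
  C[1][1] = min over k of (A[1][0] + B[0][1] = -3 + 1 = -2, A[1][1] + B[1][1] = 2 + 8 = 10, A[1][2] + B[2][1] = -1 + 3 = 2) = -2 (attained at k = 0)
  C[1][2] = min over k of (A[1][0] + B[0][2] = -3 + 1 = -2, A[1][1] + B[1][2] = 2 + -5 = -3, A[1][2] + B[2][2] = -1 + 8 = 7) = -3 (attained at k = 1)
  C[2][0] = min over k of (A[2][0] + B[0][0] = 10 + -2 = 8, A[2][1] + B[1][0] = 5 + 2 = 7, A[2][2] + B[2][0] = 7 + -2 = 5) = 5 (attained at k = 2)
  C[2][1] = min over k of (A[2][0] + B[0][1] = 10 + 1 = 11, A[2][1] + B[1][1] = 5 + 8 = 13, A[2][2] + B[2][1] = 7 + 3 = 10) = 10 (attained at k = 2)
  C[2][2] = min over k of (A[2][0] + B[0][2] = 10 + 1 = 11, A[2][1] + B[1][2] = 5 + -5 = 0, A[2][2] + B[2][2] = 7 + 8 = 15) = 0 (attained at k = 1)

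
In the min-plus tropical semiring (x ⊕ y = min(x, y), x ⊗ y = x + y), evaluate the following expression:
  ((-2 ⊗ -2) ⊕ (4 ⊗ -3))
((-2 ⊗ -2) ⊕ (4 ⊗ -3)) = -4

Expand innermost to outermost. Recall ⊕ takes the minimum of its arguments and ⊗ takes their sum. Working out the expression ((-2 ⊗ -2) ⊕ (4 ⊗ -3)) gives -4.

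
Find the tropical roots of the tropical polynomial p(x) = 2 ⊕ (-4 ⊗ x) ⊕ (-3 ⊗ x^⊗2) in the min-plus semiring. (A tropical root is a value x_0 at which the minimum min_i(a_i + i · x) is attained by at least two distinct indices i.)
Roots: {-1, 6}

Each tropical root is a break point of the lower envelope of the lines y = a_i + i · x (there are 3 lines, with slopes 0, 1, ..., 2). Only the lines that attain the minimum somewhere contribute to roots; other lines are dominated. Here the surviving (envelope) indices are i = 2, i = 1, i = 0.
Intersections between consecutive envelope lines give the roots: for adjacent envelope indices i < j the intersection is x = (a_i − a_j) / (j − i). Reading off the sorted break points: {-1, 6}.
Verification: at each break x_0, at least two indices attain the minimum of min_i(a_i + i · x_0).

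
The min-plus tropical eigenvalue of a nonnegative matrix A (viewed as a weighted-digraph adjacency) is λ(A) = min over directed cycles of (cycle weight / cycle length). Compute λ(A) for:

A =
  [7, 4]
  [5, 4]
λ(A) = 4

Enumerate directed cycles and compute their means (weight / length). Sample:
  cycle 0 → 0: weight = 7, length = 1, mean = 7/1 ≈ 7.000
  cycle 1 → 1: weight = 4, length = 1, mean = 4/1 ≈ 4.000
  cycle 0 → 1 → 0: weight = 9, length = 2, mean = 9/2 ≈ 4.500
  cycle 1 → 0 → 1: weight = 9, length = 2, mean = 9/2 ≈ 4.500
Minimum mean = 4.000, attained e.g. along the cycle 1 → 1 with weight 4 and length 1. So λ(A) = 4/1 = 4.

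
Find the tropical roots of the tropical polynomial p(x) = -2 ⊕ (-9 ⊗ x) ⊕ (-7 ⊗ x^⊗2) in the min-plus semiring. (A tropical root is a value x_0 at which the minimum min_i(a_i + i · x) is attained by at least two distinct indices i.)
Roots: {-2, 7}

Each tropical root is a break point of the lower envelope of the lines y = a_i + i · x (there are 3 lines, with slopes 0, 1, ..., 2). Only the lines that attain the minimum somewhere contribute to roots; other lines are dominated. Here the surviving (envelope) indices are i = 2, i = 1, i = 0.
Intersections between consecutive envelope lines give the roots: for adjacent envelope indices i < j the intersection is x = (a_i − a_j) / (j − i). Reading off the sorted break points: {-2, 7}.
Verification: at each break x_0, at least two indices attain the minimum of min_i(a_i + i · x_0).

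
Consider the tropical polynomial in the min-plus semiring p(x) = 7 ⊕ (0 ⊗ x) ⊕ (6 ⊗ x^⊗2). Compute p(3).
p(3) = 3

A tropical monomial a ⊗ x^⊗i evaluates to a + i · x. Evaluating each term at x = 3:
  Term 0 contributes 7 + 0 · 3 = 7
  Term 1 contributes 0 + 1 · 3 = 3
  Term 2 contributes 6 + 2 · 3 = 12
p(3) = ⊕ of these = min[7, 3, 12] = 3.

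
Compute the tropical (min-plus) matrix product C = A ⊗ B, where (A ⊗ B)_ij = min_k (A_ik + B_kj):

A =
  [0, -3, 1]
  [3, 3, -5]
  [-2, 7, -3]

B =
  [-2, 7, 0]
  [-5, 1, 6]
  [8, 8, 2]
A ⊗ B =
  [-8, -2, 0]
  [-2, 3, -3]
  [-4, 5, -2]

Apply the min-plus product entry-by-entry:
  C[0][0] = min over k of (A[0][0] + B[0][0] = 0 + -2 = -2, A[0][1] + B[1][0] = -3 + -5 = -8, A[0][2] + B[2][0] = 1 + 8 = 9) = -8 (attained at k = 1)
  C[0][1] = min over k of (A[0][0] + B[0][1] = 0 + 7 = 7, A[0][1] + B[1][1] = -3 + 1 = -2, A[0][2] + B[2][1] = 1 + 8 = 9) = -2 (attained at k = 1)
  C[0][2] = min over k of (A[0][0] + B[0][2] = 0 + 0 = 0, A[0][1] + B[1][2] = -3 + 6 = 3, A[0][2] + B[2][2] = 1 + 2 = 3) = 0 (attained at k = 0)
  C[1][0] = min over k of (A[1][0] + B[0][0] = 3 + -2 = 1, A[1][1] + B[1][0] = 3 + -5 = -2, A[1][2] + B[2][0] = -5 + 8 = 3) = -2 (attained at k = 1)
  C[1][1] = min over k of (A[1][0] + B[0][1] = 3 + 7 = 10, A[1][1] + B[1][1] = 3 + 1 = 4, A[1][2] + B[2][1] = -5 + 8 = 3) = 3 (attained at k = 2)
  C[1][2] = min over k of (A[1][0] + B[0][2] = 3 + 0 = 3, A[1][1] + B[1][2] = 3 + 6 = 9, A[1][2] + B[2][2] = -5 + 2 = -3) = -3 (attained at k = 2)
  C[2][0] = min over k of (A[2][0] + B[0][0] = -2 + -2 = -4, A[2][1] + B[1][0] = 7 + -5 = 2, A[2][2] + B[2][0] = -3 + 8 = 5) = -4 (attained at k = 0)
  C[2][1] = min over k of (A[2][0] + B[0][1] = -2 + 7 = 5, A[2][1] + B[1][1] = 7 + 1 = 8, A[2][2] + B[2][1] = -3 + 8 = 5) = 5 (attained at k = 0)
  C[2][2] = min over k of (A[2][0] + B[0][2] = -2 + 0 = -2, A[2][1] + B[1][2] = 7 + 6 = 13, A[2][2] + B[2][2] = -3 + 2 = -1) = -2 (attained at k = 0)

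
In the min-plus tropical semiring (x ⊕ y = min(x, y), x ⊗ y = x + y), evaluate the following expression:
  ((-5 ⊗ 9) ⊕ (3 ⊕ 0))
((-5 ⊗ 9) ⊕ (3 ⊕ 0)) = 0

Expand innermost to outermost. Recall ⊕ takes the minimum of its arguments and ⊗ takes their sum. Working out the expression ((-5 ⊗ 9) ⊕ (3 ⊕ 0)) gives 0.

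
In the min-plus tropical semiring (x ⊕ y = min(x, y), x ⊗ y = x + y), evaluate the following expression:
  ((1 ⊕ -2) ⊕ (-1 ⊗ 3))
((1 ⊕ -2) ⊕ (-1 ⊗ 3)) = -2

Expand innermost to outermost. Recall ⊕ takes the minimum of its arguments and ⊗ takes their sum. Working out the expression ((1 ⊕ -2) ⊕ (-1 ⊗ 3)) gives -2.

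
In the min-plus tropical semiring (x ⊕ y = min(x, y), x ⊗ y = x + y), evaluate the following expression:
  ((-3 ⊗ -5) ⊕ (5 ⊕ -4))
((-3 ⊗ -5) ⊕ (5 ⊕ -4)) = -8

Expand innermost to outermost. Recall ⊕ takes the minimum of its arguments and ⊗ takes their sum. Working out the expression ((-3 ⊗ -5) ⊕ (5 ⊕ -4)) gives -8.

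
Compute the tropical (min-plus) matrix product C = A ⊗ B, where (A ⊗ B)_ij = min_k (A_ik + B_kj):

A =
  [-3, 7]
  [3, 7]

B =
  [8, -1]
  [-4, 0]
A ⊗ B =
  [3, -4]
  [3, 2]

Apply the min-plus product entry-by-entry:
  C[0][0] = min over k of (A[0][0] + B[0][0] = -3 + 8 = 5, A[0][1] + B[1][0] = 7 + -4 = 3) = 3 (attained at k = 1)
  C[0][1] = min over k of (A[0][0] + B[0][1] = -3 + -1 = -4, A[0][1] + B[1][1] = 7 + 0 = 7) = -4 (attained at k = 0)
  C[1][0] = min over k of (A[1][0] + B[0][0] = 3 + 8 = 11, A[1][1] + B[1][0] = 7 + -4 = 3) = 3 (attained at k = 1)
  C[1][1] = min over k of (A[1][0] + B[0][1] = 3 + -1 = 2, A[1][1] + B[1][1] = 7 + 0 = 7) = 2 (attained at k = 0)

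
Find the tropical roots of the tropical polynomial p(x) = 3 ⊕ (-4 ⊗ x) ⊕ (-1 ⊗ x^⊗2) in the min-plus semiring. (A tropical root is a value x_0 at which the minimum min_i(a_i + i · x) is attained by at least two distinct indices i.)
Roots: {-3, 7}

Each tropical root is a break point of the lower envelope of the lines y = a_i + i · x (there are 3 lines, with slopes 0, 1, ..., 2). Only the lines that attain the minimum somewhere contribute to roots; other lines are dominated. Here the surviving (envelope) indices are i = 2, i = 1, i = 0.
Intersections between consecutive envelope lines give the roots: for adjacent envelope indices i < j the intersection is x = (a_i − a_j) / (j − i). Reading off the sorted break points: {-3, 7}.
Verification: at each break x_0, at least two indices attain the minimum of min_i(a_i + i · x_0).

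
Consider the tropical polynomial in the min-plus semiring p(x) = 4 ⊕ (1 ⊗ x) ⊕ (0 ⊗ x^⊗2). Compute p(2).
p(2) = 3

A tropical monomial a ⊗ x^⊗i evaluates to a + i · x. Evaluating each term at x = 2:
  Term 0 contributes 4 + 0 · 2 = 4
  Term 1 contributes 1 + 1 · 2 = 3
  Term 2 contributes 0 + 2 · 2 = 4
p(2) = ⊕ of these = min[4, 3, 4] = 3.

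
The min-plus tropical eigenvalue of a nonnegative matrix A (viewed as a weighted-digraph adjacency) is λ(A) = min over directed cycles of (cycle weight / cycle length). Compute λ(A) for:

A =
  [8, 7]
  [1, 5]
λ(A) = 4

Enumerate directed cycles and compute their means (weight / length). Sample:
  cycle 0 → 0: weight = 8, length = 1, mean = 8/1 ≈ 8.000
  cycle 1 → 1: weight = 5, length = 1, mean = 5/1 ≈ 5.000
  cycle 0 → 1 → 0: weight = 8, length = 2, mean = 8/2 ≈ 4.000
  cycle 1 → 0 → 1: weight = 8, length = 2, mean = 8/2 ≈ 4.000
Minimum mean = 4.000, attained e.g. along the cycle 0 → 1 → 0 with weight 8 and length 2. So λ(A) = 8/2 = 4.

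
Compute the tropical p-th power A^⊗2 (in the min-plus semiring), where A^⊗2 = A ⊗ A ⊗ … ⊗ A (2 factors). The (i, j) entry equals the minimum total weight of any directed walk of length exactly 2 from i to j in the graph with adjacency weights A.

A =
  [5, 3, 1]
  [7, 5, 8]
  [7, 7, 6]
A^⊗2 =
  [8, 8, 6]
  [12, 10, 8]
  [12, 10, 8]

Each entry (A^⊗2)_ij equals the minimum over all length-2 walks i = v_0 → v_1 → … → v_2 = j of Σ_t A[v_t][v_{t+1}]. For example, for (i, j) = (0, 2) we minimise over 3 possible intermediate vertex sequences; the minimum is 6, attained along the walk 0 → 0 → 2.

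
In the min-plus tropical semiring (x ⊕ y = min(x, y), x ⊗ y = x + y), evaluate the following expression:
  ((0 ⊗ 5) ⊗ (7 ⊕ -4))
((0 ⊗ 5) ⊗ (7 ⊕ -4)) = 1

Expand innermost to outermost. Recall ⊕ takes the minimum of its arguments and ⊗ takes their sum. Working out the expression ((0 ⊗ 5) ⊗ (7 ⊕ -4)) gives 1.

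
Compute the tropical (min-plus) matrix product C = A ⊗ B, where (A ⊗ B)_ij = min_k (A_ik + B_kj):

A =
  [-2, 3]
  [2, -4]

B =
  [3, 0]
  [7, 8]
A ⊗ B =
  [1, -2]
  [3, 2]

Apply the min-plus product entry-by-entry:
  C[0][0] = min over k of (A[0][0] + B[0][0] = -2 + 3 = 1, A[0][1] + B[1][0] = 3 + 7 = 10) = 1 (attained at k = 0)
  C[0][1] = min over k of (A[0][0] + B[0][1] = -2 + 0 = -2, A[0][1] + B[1][1] = 3 + 8 = 11) = -2 (attained at k = 0)
  C[1][0] = min over k of (A[1][0] + B[0][0] = 2 + 3 = 5, A[1][1] + B[1][0] = -4 + 7 = 3) = 3 (attained at k = 1)
  C[1][1] = min over k of (A[1][0] + B[0][1] = 2 + 0 = 2, A[1][1] + B[1][1] = -4 + 8 = 4) = 2 (attained at k = 0)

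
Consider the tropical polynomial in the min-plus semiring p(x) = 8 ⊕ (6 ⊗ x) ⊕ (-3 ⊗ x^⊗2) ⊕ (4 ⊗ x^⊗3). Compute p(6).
p(6) = 8

A tropical monomial a ⊗ x^⊗i evaluates to a + i · x. Evaluating each term at x = 6:
  Term 0 contributes 8 + 0 · 6 = 8
  Term 1 contributes 6 + 1 · 6 = 12
  Term 2 contributes -3 + 2 · 6 = 9
  Term 3 contributes 4 + 3 · 6 = 22
p(6) = ⊕ of these = min[8, 12, 9, 22] = 8.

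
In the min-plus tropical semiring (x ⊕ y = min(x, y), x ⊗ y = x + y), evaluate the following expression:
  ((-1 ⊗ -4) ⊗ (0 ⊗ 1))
((-1 ⊗ -4) ⊗ (0 ⊗ 1)) = -4

Expand innermost to outermost. Recall ⊕ takes the minimum of its arguments and ⊗ takes their sum. Working out the expression ((-1 ⊗ -4) ⊗ (0 ⊗ 1)) gives -4.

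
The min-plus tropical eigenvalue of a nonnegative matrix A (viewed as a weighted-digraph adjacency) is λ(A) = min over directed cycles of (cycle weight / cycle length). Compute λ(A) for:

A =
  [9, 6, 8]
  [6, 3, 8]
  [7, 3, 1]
λ(A) = 1

Enumerate directed cycles and compute their means (weight / length). Sample:
  cycle 0 → 0: weight = 9, length = 1, mean = 9/1 ≈ 9.000
  cycle 1 → 1: weight = 3, length = 1, mean = 3/1 ≈ 3.000
  cycle 2 → 2: weight = 1, length = 1, mean = 1/1 ≈ 1.000
  cycle 0 → 1 → 0: weight = 12, length = 2, mean = 12/2 ≈ 6.000
  cycle 0 → 2 → 0: weight = 15, length = 2, mean = 15/2 ≈ 7.500
  cycle 1 → 0 → 1: weight = 12, length = 2, mean = 12/2 ≈ 6.000
Minimum mean = 1.000, attained e.g. along the cycle 2 → 2 with weight 1 and length 1. So λ(A) = 1/1 = 1.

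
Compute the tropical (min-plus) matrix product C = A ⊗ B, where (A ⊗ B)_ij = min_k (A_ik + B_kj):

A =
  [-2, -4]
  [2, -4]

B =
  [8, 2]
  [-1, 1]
A ⊗ B =
  [-5, -3]
  [-5, -3]

Apply the min-plus product entry-by-entry:
  C[0][0] = min over k of (A[0][0] + B[0][0] = -2 + 8 = 6, A[0][1] + B[1][0] = -4 + -1 = -5) = -5 (attained at k = 1)
  C[0][1] = min over k of (A[0][0] + B[0][1] = -2 + 2 = 0, A[0][1] + B[1][1] = -4 + 1 = -3) = -3 (attained at k = 1)
  C[1][0] = min over k of (A[1][0] + B[0][0] = 2 + 8 = 10, A[1][1] + B[1][0] = -4 + -1 = -5) = -5 (attained at k = 1)
  C[1][1] = min over k of (A[1][0] + B[0][1] = 2 + 2 = 4, A[1][1] + B[1][1] = -4 + 1 = -3) = -3 (attained at k = 1)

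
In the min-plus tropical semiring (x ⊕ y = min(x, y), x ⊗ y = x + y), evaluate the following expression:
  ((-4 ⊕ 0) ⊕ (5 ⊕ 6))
((-4 ⊕ 0) ⊕ (5 ⊕ 6)) = -4

Expand innermost to outermost. Recall ⊕ takes the minimum of its arguments and ⊗ takes their sum. Working out the expression ((-4 ⊕ 0) ⊕ (5 ⊕ 6)) gives -4.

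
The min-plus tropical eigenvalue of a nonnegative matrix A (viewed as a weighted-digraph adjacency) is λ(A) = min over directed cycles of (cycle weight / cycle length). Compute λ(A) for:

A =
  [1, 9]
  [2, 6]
λ(A) = 1

Enumerate directed cycles and compute their means (weight / length). Sample:
  cycle 0 → 0: weight = 1, length = 1, mean = 1/1 ≈ 1.000
  cycle 1 → 1: weight = 6, length = 1, mean = 6/1 ≈ 6.000
  cycle 0 → 1 → 0: weight = 11, length = 2, mean = 11/2 ≈ 5.500
  cycle 1 → 0 → 1: weight = 11, length = 2, mean = 11/2 ≈ 5.500
Minimum mean = 1.000, attained e.g. along the cycle 0 → 0 with weight 1 and length 1. So λ(A) = 1/1 = 1.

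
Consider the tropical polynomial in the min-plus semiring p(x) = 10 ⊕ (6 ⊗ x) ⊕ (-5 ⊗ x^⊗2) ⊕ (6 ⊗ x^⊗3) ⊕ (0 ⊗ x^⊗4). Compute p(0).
p(0) = -5

A tropical monomial a ⊗ x^⊗i evaluates to a + i · x. Evaluating each term at x = 0:
  Term 0 contributes 10 + 0 · 0 = 10
  Term 1 contributes 6 + 1 · 0 = 6
  Term 2 contributes -5 + 2 · 0 = -5
  Term 3 contributes 6 + 3 · 0 = 6
  Term 4 contributes 0 + 4 · 0 = 0
p(0) = ⊕ of these = min[10, 6, -5, 6, 0] = -5.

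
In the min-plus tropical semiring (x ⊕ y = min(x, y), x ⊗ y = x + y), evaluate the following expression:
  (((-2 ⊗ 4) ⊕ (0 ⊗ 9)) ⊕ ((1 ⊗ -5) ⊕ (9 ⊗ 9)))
(((-2 ⊗ 4) ⊕ (0 ⊗ 9)) ⊕ ((1 ⊗ -5) ⊕ (9 ⊗ 9))) = -4

Expand innermost to outermost. Recall ⊕ takes the minimum of its arguments and ⊗ takes their sum. Working out the expression (((-2 ⊗ 4) ⊕ (0 ⊗ 9)) ⊕ ((1 ⊗ -5) ⊕ (9 ⊗ 9))) gives -4.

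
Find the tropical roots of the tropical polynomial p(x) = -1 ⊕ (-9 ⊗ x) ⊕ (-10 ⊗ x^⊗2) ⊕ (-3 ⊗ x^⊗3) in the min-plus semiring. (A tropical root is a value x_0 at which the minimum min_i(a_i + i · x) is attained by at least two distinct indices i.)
Roots: {-7, 1, 8}

Each tropical root is a break point of the lower envelope of the lines y = a_i + i · x (there are 4 lines, with slopes 0, 1, ..., 3). Only the lines that attain the minimum somewhere contribute to roots; other lines are dominated. Here the surviving (envelope) indices are i = 3, i = 2, i = 1, i = 0.
Intersections between consecutive envelope lines give the roots: for adjacent envelope indices i < j the intersection is x = (a_i − a_j) / (j − i). Reading off the sorted break points: {-7, 1, 8}.
Verification: at each break x_0, at least two indices attain the minimum of min_i(a_i + i · x_0).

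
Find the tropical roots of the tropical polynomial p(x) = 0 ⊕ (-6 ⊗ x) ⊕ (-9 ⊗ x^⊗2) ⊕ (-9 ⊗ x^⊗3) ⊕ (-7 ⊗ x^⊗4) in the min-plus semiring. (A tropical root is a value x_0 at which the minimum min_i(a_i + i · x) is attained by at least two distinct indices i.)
Roots: {-2, 0, 3, 6}

Each tropical root is a break point of the lower envelope of the lines y = a_i + i · x (there are 5 lines, with slopes 0, 1, ..., 4). Only the lines that attain the minimum somewhere contribute to roots; other lines are dominated. Here the surviving (envelope) indices are i = 4, i = 3, i = 2, i = 1, i = 0.
Intersections between consecutive envelope lines give the roots: for adjacent envelope indices i < j the intersection is x = (a_i − a_j) / (j − i). Reading off the sorted break points: {-2, 0, 3, 6}.
Verification: at each break x_0, at least two indices attain the minimum of min_i(a_i + i · x_0).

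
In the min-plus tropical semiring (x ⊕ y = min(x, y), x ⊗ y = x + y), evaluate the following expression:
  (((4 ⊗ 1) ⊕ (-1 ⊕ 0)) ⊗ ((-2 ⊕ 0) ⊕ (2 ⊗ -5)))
(((4 ⊗ 1) ⊕ (-1 ⊕ 0)) ⊗ ((-2 ⊕ 0) ⊕ (2 ⊗ -5))) = -4

Expand innermost to outermost. Recall ⊕ takes the minimum of its arguments and ⊗ takes their sum. Working out the expression (((4 ⊗ 1) ⊕ (-1 ⊕ 0)) ⊗ ((-2 ⊕ 0) ⊕ (2 ⊗ -5))) gives -4.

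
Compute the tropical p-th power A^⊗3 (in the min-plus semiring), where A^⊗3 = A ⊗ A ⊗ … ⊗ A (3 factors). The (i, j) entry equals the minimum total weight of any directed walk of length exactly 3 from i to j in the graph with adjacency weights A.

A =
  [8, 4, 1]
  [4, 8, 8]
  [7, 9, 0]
A^⊗3 =
  [8, 10, 1]
  [12, 14, 5]
  [7, 9, 0]

Each entry (A^⊗3)_ij equals the minimum over all length-3 walks i = v_0 → v_1 → … → v_3 = j of Σ_t A[v_t][v_{t+1}]. For example, for (i, j) = (0, 2) we minimise over 9 possible intermediate vertex sequences; the minimum is 1, attained along the walk 0 → 2 → 2 → 2.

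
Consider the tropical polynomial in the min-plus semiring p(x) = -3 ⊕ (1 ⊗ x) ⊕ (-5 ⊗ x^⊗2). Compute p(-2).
p(-2) = -9

A tropical monomial a ⊗ x^⊗i evaluates to a + i · x. Evaluating each term at x = -2:
  Term 0 contributes -3 + 0 · -2 = -3
  Term 1 contributes 1 + 1 · -2 = -1
  Term 2 contributes -5 + 2 · -2 = -9
p(-2) = ⊕ of these = min[-3, -1, -9] = -9.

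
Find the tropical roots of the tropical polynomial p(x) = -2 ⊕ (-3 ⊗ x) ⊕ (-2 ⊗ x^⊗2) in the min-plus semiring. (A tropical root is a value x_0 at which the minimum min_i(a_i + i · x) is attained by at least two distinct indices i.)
Roots: {-1, 1}

Each tropical root is a break point of the lower envelope of the lines y = a_i + i · x (there are 3 lines, with slopes 0, 1, ..., 2). Only the lines that attain the minimum somewhere contribute to roots; other lines are dominated. Here the surviving (envelope) indices are i = 2, i = 1, i = 0.
Intersections between consecutive envelope lines give the roots: for adjacent envelope indices i < j the intersection is x = (a_i − a_j) / (j − i). Reading off the sorted break points: {-1, 1}.
Verification: at each break x_0, at least two indices attain the minimum of min_i(a_i + i · x_0).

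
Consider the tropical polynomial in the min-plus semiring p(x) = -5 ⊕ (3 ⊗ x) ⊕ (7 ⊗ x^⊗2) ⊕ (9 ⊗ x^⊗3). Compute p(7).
p(7) = -5

A tropical monomial a ⊗ x^⊗i evaluates to a + i · x. Evaluating each term at x = 7:
  Term 0 contributes -5 + 0 · 7 = -5
  Term 1 contributes 3 + 1 · 7 = 10
  Term 2 contributes 7 + 2 · 7 = 21
  Term 3 contributes 9 + 3 · 7 = 30
p(7) = ⊕ of these = min[-5, 10, 21, 30] = -5.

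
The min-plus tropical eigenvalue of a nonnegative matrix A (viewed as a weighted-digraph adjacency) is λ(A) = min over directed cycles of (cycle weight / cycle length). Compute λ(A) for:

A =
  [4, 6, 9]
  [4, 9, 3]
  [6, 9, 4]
λ(A) = 4

Enumerate directed cycles and compute their means (weight / length). Sample:
  cycle 0 → 0: weight = 4, length = 1, mean = 4/1 ≈ 4.000
  cycle 1 → 1: weight = 9, length = 1, mean = 9/1 ≈ 9.000
  cycle 2 → 2: weight = 4, length = 1, mean = 4/1 ≈ 4.000
  cycle 0 → 1 → 0: weight = 10, length = 2, mean = 10/2 ≈ 5.000
  cycle 0 → 2 → 0: weight = 15, length = 2, mean = 15/2 ≈ 7.500
  cycle 1 → 0 → 1: weight = 10, length = 2, mean = 10/2 ≈ 5.000
Minimum mean = 4.000, attained e.g. along the cycle 0 → 0 with weight 4 and length 1. So λ(A) = 4/1 = 4.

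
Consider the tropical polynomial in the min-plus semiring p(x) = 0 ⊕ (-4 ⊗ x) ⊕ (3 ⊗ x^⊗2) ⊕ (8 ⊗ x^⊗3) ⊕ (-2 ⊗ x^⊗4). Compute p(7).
p(7) = 0

A tropical monomial a ⊗ x^⊗i evaluates to a + i · x. Evaluating each term at x = 7:
  Term 0 contributes 0 + 0 · 7 = 0
  Term 1 contributes -4 + 1 · 7 = 3
  Term 2 contributes 3 + 2 · 7 = 17
  Term 3 contributes 8 + 3 · 7 = 29
  Term 4 contributes -2 + 4 · 7 = 26
p(7) = ⊕ of these = min[0, 3, 17, 29, 26] = 0.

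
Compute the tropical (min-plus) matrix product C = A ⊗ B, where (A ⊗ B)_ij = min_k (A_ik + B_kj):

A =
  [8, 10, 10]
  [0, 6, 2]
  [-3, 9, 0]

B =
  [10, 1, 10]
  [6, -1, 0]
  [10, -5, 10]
A ⊗ B =
  [16, 5, 10]
  [10, -3, 6]
  [7, -5, 7]

Apply the min-plus product entry-by-entry:
  C[0][0] = min over k of (A[0][0] + B[0][0] = 8 + 10 = 18, A[0][1] + B[1][0] = 10 + 6 = 16, A[0][2] + B[2][0] = 10 + 10 = 20) = 16 (attained at k = 1)
  C[0][1] = min over k of (A[0][0] + B[0][1] = 8 + 1 = 9, A[0][1] + B[1][1] = 10 + -1 = 9, A[0][2] + B[2][1] = 10 + -5 = 5) = 5 (attained at k = 2)
  C[0][2] = min over k of (A[0][0] + B[0][2] = 8 + 10 = 18, A[0][1] + B[1][2] = 10 + 0 = 10, A[0][2] + B[2][2] = 10 + 10 = 20) = 10 (attained at k = 1)
  C[1][0] = min over k of (A[1][0] + B[0][0] = 0 + 10 = 10, A[1][1] + B[1][0] = 6 + 6 = 12, A[1][2] + B[2][0] = 2 + 10 = 12) = 10 (attained at k = 0)
  C[1][1] = min over k of (A[1][0] + B[0][1] = 0 + 1 = 1, A[1][1] + B[1][1] = 6 + -1 = 5, A[1][2] + B[2][1] = 2 + -5 = -3) = -3 (attained at k = 2)
  C[1][2] = min over k of (A[1][0] + B[0][2] = 0 + 10 = 10, A[1][1] + B[1][2] = 6 + 0 = 6, A[1][2] + B[2][2] = 2 + 10 = 12) = 6 (attained at k = 1)
  C[2][0] = min over k of (A[2][0] + B[0][0] = -3 + 10 = 7, A[2][1] + B[1][0] = 9 + 6 = 15, A[2][2] + B[2][0] = 0 + 10 = 10) = 7 (attained at k = 0)
  C[2][1] = min over k of (A[2][0] + B[0][1] = -3 + 1 = -2, A[2][1] + B[1][1] = 9 + -1 = 8, A[2][2] + B[2][1] = 0 + -5 = -5) = -5 (attained at k = 2)
  C[2][2] = min over k of (A[2][0] + B[0][2] = -3 + 10 = 7, A[2][1] + B[1][2] = 9 + 0 = 9, A[2][2] + B[2][2] = 0 + 10 = 10) = 7 (attained at k = 0)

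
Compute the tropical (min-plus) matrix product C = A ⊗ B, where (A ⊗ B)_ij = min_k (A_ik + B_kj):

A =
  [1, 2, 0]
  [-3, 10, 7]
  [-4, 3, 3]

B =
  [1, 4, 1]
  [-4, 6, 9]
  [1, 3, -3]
A ⊗ B =
  [-2, 3, -3]
  [-2, 1, -2]
  [-3, 0, -3]

Apply the min-plus product entry-by-entry:
  C[0][0] = min over k of (A[0][0] + B[0][0] = 1 + 1 = 2, A[0][1] + B[1][0] = 2 + -4 = -2, A[0][2] + B[2][0] = 0 + 1 = 1) = -2 (attained at k = 1)
  C[0][1] = min over k of (A[0][0] + B[0][1] = 1 + 4 = 5, A[0][1] + B[1][1] = 2 + 6 = 8, A[0][2] + B[2][1] = 0 + 3 = 3) = 3 (attained at k = 2)
  C[0][2] = min over k of (A[0][0] + B[0][2] = 1 + 1 = 2, A[0][1] + B[1][2] = 2 + 9 = 11, A[0][2] + B[2][2] = 0 + -3 = -3) = -3 (attained at k = 2)
  C[1][0] = min over k of (A[1][0] + B[0][0] = -3 + 1 = -2, A[1][1] + B[1][0] = 10 + -4 = 6, A[1][2] + B[2][0] = 7 + 1 = 8) = -2 (attained at k = 0)
  C[1][1] = min over k of (A[1][0] + B[0][1] = -3 + 4 = 1, A[1][1] + B[1][1] = 10 + 6 = 16, A[1][2] + B[2][1] = 7 + 3 = 10) = 1 (attained at k = 0)
  C[1][2] = min over k of (A[1][0] + B[0][2] = -3 + 1 = -2, A[1][1] + B[1][2] = 10 + 9 = 19, A[1][2] + B[2][2] = 7 + -3 = 4) = -2 (attained at k = 0)
  C[2][0] = min over k of (A[2][0] + B[0][0] = -4 + 1 = -3, A[2][1] + B[1][0] = 3 + -4 = -1, A[2][2] + B[2][0] = 3 + 1 = 4) = -3 (attained at k = 0)
  C[2][1] = min over k of (A[2][0] + B[0][1] = -4 + 4 = 0, A[2][1] + B[1][1] = 3 + 6 = 9, A[2][2] + B[2][1] = 3 + 3 = 6) = 0 (attained at k = 0)
  C[2][2] = min over k of (A[2][0] + B[0][2] = -4 + 1 = -3, A[2][1] + B[1][2] = 3 + 9 = 12, A[2][2] + B[2][2] = 3 + -3 = 0) = -3 (attained at k = 0)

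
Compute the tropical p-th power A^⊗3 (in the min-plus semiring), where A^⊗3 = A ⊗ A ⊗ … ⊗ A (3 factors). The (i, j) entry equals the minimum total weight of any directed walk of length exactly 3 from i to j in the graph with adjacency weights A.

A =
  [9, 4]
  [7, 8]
A^⊗3 =
  [19, 15]
  [18, 19]

Each entry (A^⊗3)_ij equals the minimum over all length-3 walks i = v_0 → v_1 → … → v_3 = j of Σ_t A[v_t][v_{t+1}]. For example, for (i, j) = (0, 1) we minimise over 4 possible intermediate vertex sequences; the minimum is 15, attained along the walk 0 → 1 → 0 → 1.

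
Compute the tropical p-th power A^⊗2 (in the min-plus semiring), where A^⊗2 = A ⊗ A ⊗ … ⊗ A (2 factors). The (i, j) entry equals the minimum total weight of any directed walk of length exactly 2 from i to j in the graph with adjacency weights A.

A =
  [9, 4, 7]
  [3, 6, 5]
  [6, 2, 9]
A^⊗2 =
  [7, 9, 9]
  [9, 7, 10]
  [5, 8, 7]

Each entry (A^⊗2)_ij equals the minimum over all length-2 walks i = v_0 → v_1 → … → v_2 = j of Σ_t A[v_t][v_{t+1}]. For example, for (i, j) = (0, 2) we minimise over 3 possible intermediate vertex sequences; the minimum is 9, attained along the walk 0 → 1 → 2.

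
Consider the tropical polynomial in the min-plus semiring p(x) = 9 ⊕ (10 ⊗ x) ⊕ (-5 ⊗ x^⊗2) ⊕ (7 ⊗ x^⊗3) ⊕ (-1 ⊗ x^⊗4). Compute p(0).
p(0) = -5

A tropical monomial a ⊗ x^⊗i evaluates to a + i · x. Evaluating each term at x = 0:
  Term 0 contributes 9 + 0 · 0 = 9
  Term 1 contributes 10 + 1 · 0 = 10
  Term 2 contributes -5 + 2 · 0 = -5
  Term 3 contributes 7 + 3 · 0 = 7
  Term 4 contributes -1 + 4 · 0 = -1
p(0) = ⊕ of these = min[9, 10, -5, 7, -1] = -5.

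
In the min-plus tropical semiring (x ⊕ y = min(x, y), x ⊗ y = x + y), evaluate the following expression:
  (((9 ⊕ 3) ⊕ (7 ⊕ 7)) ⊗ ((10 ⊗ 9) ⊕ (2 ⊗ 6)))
(((9 ⊕ 3) ⊕ (7 ⊕ 7)) ⊗ ((10 ⊗ 9) ⊕ (2 ⊗ 6))) = 11

Expand innermost to outermost. Recall ⊕ takes the minimum of its arguments and ⊗ takes their sum. Working out the expression (((9 ⊕ 3) ⊕ (7 ⊕ 7)) ⊗ ((10 ⊗ 9) ⊕ (2 ⊗ 6))) gives 11.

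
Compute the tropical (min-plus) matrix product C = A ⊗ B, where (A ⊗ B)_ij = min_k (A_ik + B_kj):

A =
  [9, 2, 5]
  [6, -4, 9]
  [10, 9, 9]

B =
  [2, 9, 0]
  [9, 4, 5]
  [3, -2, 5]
A ⊗ B =
  [8, 3, 7]
  [5, 0, 1]
  [12, 7, 10]

Apply the min-plus product entry-by-entry:
  C[0][0] = min over k of (A[0][0] + B[0][0] = 9 + 2 = 11, A[0][1] + B[1][0] = 2 + 9 = 11, A[0][2] + B[2][0] = 5 + 3 = 8) = 8 (attained at k = 2)
  C[0][1] = min over k of (A[0][0] + B[0][1] = 9 + 9 = 18, A[0][1] + B[1][1] = 2 + 4 = 6, A[0][2] + B[2][1] = 5 + -2 = 3) = 3 (attained at k = 2)
  C[0][2] = min over k of (A[0][0] + B[0][2] = 9 + 0 = 9, A[0][1] + B[1][2] = 2 + 5 = 7, A[0][2] + B[2][2] = 5 + 5 = 10) = 7 (attained at k = 1)
  C[1][0] = min over k of (A[1][0] + B[0][0] = 6 + 2 = 8, A[1][1] + B[1][0] = -4 + 9 = 5, A[1][2] + B[2][0] = 9 + 3 = 12) = 5 (attained at k = 1)
  C[1][1] = min over k of (A[1][0] + B[0][1] = 6 + 9 = 15, A[1][1] + B[1][1] = -4 + 4 = 0, A[1][2] + B[2][1] = 9 + -2 = 7) = 0 (attained at k = 1)
  C[1][2] = min over k of (A[1][0] + B[0][2] = 6 + 0 = 6, A[1][1] + B[1][2] = -4 + 5 = 1, A[1][2] + B[2][2] = 9 + 5 = 14) = 1 (attained at k = 1)
  C[2][0] = min over k of (A[2][0] + B[0][0] = 10 + 2 = 12, A[2][1] + B[1][0] = 9 + 9 = 18, A[2][2] + B[2][0] = 9 + 3 = 12) = 12 (attained at k = 0)
  C[2][1] = min over k of (A[2][0] + B[0][1] = 10 + 9 = 19, A[2][1] + B[1][1] = 9 + 4 = 13, A[2][2] + B[2][1] = 9 + -2 = 7) = 7 (attained at k = 2)
  C[2][2] = min over k of (A[2][0] + B[0][2] = 10 + 0 = 10, A[2][1] + B[1][2] = 9 + 5 = 14, A[2][2] + B[2][2] = 9 + 5 = 14) = 10 (attained at k = 0)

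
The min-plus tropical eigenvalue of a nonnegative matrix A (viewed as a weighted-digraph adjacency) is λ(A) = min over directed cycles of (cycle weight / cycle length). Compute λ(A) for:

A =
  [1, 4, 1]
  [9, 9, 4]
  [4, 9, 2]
λ(A) = 1

Enumerate directed cycles and compute their means (weight / length). Sample:
  cycle 0 → 0: weight = 1, length = 1, mean = 1/1 ≈ 1.000
  cycle 1 → 1: weight = 9, length = 1, mean = 9/1 ≈ 9.000
  cycle 2 → 2: weight = 2, length = 1, mean = 2/1 ≈ 2.000
  cycle 0 → 1 → 0: weight = 13, length = 2, mean = 13/2 ≈ 6.500
  cycle 0 → 2 → 0: weight = 5, length = 2, mean = 5/2 ≈ 2.500
  cycle 1 → 0 → 1: weight = 13, length = 2, mean = 13/2 ≈ 6.500
Minimum mean = 1.000, attained e.g. along the cycle 0 → 0 with weight 1 and length 1. So λ(A) = 1/1 = 1.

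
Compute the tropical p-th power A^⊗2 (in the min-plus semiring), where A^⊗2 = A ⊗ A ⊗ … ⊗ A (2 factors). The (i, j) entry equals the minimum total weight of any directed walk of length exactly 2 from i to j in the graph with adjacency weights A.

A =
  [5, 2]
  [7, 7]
A^⊗2 =
  [9, 7]
  [12, 9]

Each entry (A^⊗2)_ij equals the minimum over all length-2 walks i = v_0 → v_1 → … → v_2 = j of Σ_t A[v_t][v_{t+1}]. For example, for (i, j) = (0, 1) we minimise over 2 possible intermediate vertex sequences; the minimum is 7, attained along the walk 0 → 0 → 1.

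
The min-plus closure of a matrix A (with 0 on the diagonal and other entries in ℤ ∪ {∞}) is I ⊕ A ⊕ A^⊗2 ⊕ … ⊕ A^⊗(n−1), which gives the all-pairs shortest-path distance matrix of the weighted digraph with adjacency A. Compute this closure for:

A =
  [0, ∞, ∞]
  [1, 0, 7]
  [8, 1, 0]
Closure =
  [0, ∞, ∞]
  [1, 0, 7]
  [2, 1, 0]

This is the Floyd-Warshall all-pairs shortest-path computation. For each intermediate vertex k = 0, 1, …, 2, update dist[i][j] ← min(dist[i][j], dist[i][k] + dist[k][j]). The final matrix gives, for each (i, j), the minimum total weight of any directed path from i to j (possibly empty when i = j).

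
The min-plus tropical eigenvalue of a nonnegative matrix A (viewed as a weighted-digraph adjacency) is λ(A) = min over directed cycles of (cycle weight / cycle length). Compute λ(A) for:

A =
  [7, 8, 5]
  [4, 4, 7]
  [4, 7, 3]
λ(A) = 3

Enumerate directed cycles and compute their means (weight / length). Sample:
  cycle 0 → 0: weight = 7, length = 1, mean = 7/1 ≈ 7.000
  cycle 1 → 1: weight = 4, length = 1, mean = 4/1 ≈ 4.000
  cycle 2 → 2: weight = 3, length = 1, mean = 3/1 ≈ 3.000
  cycle 0 → 1 → 0: weight = 12, length = 2, mean = 12/2 ≈ 6.000
  cycle 0 → 2 → 0: weight = 9, length = 2, mean = 9/2 ≈ 4.500
  cycle 1 → 0 → 1: weight = 12, length = 2, mean = 12/2 ≈ 6.000
Minimum mean = 3.000, attained e.g. along the cycle 2 → 2 with weight 3 and length 1. So λ(A) = 3/1 = 3.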